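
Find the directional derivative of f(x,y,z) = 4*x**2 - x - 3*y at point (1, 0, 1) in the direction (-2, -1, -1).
-11*sqrt(6)/6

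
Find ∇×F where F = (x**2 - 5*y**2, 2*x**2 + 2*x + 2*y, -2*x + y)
(1, 2, 4*x + 10*y + 2)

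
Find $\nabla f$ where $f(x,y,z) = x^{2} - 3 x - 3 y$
(2*x - 3, -3, 0)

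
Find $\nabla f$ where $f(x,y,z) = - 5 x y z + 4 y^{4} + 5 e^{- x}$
(-5*y*z - 5*exp(-x), -5*x*z + 16*y**3, -5*x*y)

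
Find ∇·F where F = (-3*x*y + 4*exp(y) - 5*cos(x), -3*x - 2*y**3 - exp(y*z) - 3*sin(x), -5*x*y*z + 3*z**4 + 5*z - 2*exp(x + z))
-5*x*y - 6*y**2 - 3*y + 12*z**3 - z*exp(y*z) - 2*exp(x + z) + 5*sin(x) + 5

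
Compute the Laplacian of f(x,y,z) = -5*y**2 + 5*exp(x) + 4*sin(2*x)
5*exp(x) - 16*sin(2*x) - 10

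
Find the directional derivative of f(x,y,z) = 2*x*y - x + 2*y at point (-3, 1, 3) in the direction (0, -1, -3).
2*sqrt(10)/5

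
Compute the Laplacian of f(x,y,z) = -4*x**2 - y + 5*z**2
2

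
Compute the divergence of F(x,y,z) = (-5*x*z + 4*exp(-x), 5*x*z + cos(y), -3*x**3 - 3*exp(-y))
-5*z - sin(y) - 4*exp(-x)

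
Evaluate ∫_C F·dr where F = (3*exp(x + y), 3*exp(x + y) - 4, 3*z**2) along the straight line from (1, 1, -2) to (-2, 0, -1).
11 - 6*sinh(2)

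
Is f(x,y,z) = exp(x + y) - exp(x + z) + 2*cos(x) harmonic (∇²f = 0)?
No, ∇²f = 2*exp(x + y) - 2*exp(x + z) - 2*cos(x)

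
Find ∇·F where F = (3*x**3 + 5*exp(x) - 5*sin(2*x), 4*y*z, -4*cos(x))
9*x**2 + 4*z + 5*exp(x) - 10*cos(2*x)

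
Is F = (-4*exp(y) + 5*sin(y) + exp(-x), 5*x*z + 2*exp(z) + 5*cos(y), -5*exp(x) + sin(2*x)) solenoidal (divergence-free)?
No, ∇·F = -5*sin(y) - exp(-x)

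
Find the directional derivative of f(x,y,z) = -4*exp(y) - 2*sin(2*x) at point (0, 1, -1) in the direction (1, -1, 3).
4*sqrt(11)*(-1 + E)/11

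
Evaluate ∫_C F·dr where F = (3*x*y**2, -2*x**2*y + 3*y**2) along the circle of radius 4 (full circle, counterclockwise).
0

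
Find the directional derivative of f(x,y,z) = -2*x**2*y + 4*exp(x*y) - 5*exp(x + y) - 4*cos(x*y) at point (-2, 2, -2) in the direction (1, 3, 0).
2*sqrt(10)*(-7*exp(4) + 4*exp(4)*sin(4) - 4)*exp(-4)/5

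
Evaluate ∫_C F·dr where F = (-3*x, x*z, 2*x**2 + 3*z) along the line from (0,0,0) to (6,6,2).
24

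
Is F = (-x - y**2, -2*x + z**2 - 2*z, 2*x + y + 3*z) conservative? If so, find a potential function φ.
No, ∇×F = (3 - 2*z, -2, 2*y - 2) ≠ 0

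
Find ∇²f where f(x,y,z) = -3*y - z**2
-2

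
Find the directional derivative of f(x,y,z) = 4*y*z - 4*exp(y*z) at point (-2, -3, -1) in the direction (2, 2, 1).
-20/3 + 20*exp(3)/3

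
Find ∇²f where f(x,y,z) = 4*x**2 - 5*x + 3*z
8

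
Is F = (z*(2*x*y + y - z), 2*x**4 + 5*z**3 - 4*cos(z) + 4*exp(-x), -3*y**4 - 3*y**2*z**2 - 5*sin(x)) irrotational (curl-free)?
No, ∇×F = (-12*y**3 - 6*y*z**2 - 15*z**2 - 4*sin(z), 2*x*y + y - 2*z + 5*cos(x), 8*x**3 - 2*x*z - z - 4*exp(-x))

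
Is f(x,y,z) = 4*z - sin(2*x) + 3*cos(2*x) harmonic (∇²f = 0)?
No, ∇²f = 4*sin(2*x) - 12*cos(2*x)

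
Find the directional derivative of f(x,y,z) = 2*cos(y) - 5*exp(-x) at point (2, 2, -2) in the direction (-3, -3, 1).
3*sqrt(19)*(-5 + 2*exp(2)*sin(2))*exp(-2)/19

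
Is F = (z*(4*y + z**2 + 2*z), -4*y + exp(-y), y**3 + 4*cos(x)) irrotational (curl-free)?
No, ∇×F = (3*y**2, 4*y + 3*z**2 + 4*z + 4*sin(x), -4*z)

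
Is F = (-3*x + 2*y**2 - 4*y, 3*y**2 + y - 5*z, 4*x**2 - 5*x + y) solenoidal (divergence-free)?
No, ∇·F = 6*y - 2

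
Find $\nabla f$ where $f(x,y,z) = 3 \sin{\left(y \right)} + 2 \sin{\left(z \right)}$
(0, 3*cos(y), 2*cos(z))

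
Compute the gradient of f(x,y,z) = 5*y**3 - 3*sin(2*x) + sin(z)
(-6*cos(2*x), 15*y**2, cos(z))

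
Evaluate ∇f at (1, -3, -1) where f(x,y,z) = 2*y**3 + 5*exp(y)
(0, 5*exp(-3) + 54, 0)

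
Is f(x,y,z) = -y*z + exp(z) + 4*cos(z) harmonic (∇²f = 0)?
No, ∇²f = exp(z) - 4*cos(z)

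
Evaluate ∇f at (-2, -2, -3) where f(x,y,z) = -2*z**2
(0, 0, 12)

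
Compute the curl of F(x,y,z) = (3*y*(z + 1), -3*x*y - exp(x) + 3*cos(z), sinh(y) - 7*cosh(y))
(3*sin(z) - 7*sinh(y) + cosh(y), 3*y, -3*y - 3*z - exp(x) - 3)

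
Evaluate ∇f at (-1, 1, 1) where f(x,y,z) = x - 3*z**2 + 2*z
(1, 0, -4)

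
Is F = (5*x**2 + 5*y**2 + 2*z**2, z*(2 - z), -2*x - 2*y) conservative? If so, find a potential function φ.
No, ∇×F = (2*z - 4, 4*z + 2, -10*y) ≠ 0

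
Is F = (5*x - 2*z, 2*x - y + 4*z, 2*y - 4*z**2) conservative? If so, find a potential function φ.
No, ∇×F = (-2, -2, 2) ≠ 0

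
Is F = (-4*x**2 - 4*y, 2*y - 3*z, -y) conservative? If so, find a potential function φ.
No, ∇×F = (2, 0, 4) ≠ 0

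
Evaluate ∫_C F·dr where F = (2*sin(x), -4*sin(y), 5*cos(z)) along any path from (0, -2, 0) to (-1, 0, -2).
-5*sin(2) - 2*cos(1) - 4*cos(2) + 6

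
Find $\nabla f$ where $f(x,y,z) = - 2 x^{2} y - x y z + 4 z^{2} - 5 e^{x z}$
(-4*x*y - y*z - 5*z*exp(x*z), x*(-2*x - z), -x*y - 5*x*exp(x*z) + 8*z)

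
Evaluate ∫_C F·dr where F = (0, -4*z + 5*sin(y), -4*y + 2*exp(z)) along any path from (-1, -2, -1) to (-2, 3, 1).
-4 + 5*cos(2) + 4*sinh(1) - 5*cos(3)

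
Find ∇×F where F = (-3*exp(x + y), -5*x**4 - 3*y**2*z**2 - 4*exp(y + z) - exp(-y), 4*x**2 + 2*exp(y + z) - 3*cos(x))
(6*y**2*z + 6*exp(y + z), -8*x - 3*sin(x), -20*x**3 + 3*exp(x + y))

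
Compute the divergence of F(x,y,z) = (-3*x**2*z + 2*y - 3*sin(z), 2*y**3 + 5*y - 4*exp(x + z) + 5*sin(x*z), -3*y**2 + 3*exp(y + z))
-6*x*z + 6*y**2 + 3*exp(y + z) + 5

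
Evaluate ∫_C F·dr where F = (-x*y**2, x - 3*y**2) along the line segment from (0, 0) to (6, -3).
-63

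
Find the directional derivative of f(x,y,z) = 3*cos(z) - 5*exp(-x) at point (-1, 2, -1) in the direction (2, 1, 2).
2*sin(1) + 10*E/3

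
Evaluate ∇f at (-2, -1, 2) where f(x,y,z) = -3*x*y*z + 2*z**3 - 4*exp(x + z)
(2, 12, 14)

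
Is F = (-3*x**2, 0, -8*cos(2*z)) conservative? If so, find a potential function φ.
Yes, F is conservative. φ = -x**3 - 4*sin(2*z)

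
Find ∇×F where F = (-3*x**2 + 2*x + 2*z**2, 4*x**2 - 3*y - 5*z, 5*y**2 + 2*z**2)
(10*y + 5, 4*z, 8*x)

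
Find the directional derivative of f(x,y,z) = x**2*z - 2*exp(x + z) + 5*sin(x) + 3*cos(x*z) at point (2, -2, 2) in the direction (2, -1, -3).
sqrt(14)*(3*sin(4) + 5*cos(2) + 2 + exp(4))/7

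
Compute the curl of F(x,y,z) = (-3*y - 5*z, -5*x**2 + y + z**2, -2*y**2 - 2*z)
(-4*y - 2*z, -5, 3 - 10*x)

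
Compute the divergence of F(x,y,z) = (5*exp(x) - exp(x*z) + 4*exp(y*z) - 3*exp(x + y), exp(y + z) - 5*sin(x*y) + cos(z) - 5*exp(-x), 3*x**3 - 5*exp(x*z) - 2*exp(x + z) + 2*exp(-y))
-5*x*exp(x*z) - 5*x*cos(x*y) - z*exp(x*z) + 5*exp(x) - 3*exp(x + y) - 2*exp(x + z) + exp(y + z)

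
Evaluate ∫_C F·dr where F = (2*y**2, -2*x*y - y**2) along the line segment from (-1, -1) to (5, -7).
210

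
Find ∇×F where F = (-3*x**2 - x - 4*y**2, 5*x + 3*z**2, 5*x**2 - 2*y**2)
(-4*y - 6*z, -10*x, 8*y + 5)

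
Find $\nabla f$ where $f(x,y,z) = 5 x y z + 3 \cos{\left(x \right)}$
(5*y*z - 3*sin(x), 5*x*z, 5*x*y)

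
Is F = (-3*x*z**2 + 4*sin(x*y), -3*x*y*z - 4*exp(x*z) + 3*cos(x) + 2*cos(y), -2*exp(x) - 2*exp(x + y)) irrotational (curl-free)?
No, ∇×F = (3*x*y + 4*x*exp(x*z) - 2*exp(x + y), -6*x*z + 2*exp(x) + 2*exp(x + y), -4*x*cos(x*y) - 3*y*z - 4*z*exp(x*z) - 3*sin(x))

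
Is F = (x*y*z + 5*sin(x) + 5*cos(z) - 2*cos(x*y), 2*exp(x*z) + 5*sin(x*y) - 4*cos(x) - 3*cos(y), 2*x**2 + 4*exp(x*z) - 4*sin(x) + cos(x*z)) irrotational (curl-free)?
No, ∇×F = (-2*x*exp(x*z), x*y - 4*x - 4*z*exp(x*z) + z*sin(x*z) - 5*sin(z) + 4*cos(x), -x*z - 2*x*sin(x*y) + 5*y*cos(x*y) + 2*z*exp(x*z) + 4*sin(x))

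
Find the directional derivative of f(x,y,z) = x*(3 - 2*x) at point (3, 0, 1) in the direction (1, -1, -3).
-9*sqrt(11)/11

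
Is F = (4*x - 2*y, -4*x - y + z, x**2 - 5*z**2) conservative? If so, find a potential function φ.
No, ∇×F = (-1, -2*x, -2) ≠ 0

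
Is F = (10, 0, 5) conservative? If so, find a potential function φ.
Yes, F is conservative. φ = 10*x + 5*z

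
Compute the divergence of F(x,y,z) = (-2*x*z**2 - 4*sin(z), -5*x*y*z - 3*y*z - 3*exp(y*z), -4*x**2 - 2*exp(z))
-5*x*z - 2*z**2 - 3*z*exp(y*z) - 3*z - 2*exp(z)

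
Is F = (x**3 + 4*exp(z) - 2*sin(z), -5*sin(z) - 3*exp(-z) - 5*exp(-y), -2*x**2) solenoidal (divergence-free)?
No, ∇·F = 3*x**2 + 5*exp(-y)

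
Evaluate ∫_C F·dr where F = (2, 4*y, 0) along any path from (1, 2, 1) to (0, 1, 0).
-8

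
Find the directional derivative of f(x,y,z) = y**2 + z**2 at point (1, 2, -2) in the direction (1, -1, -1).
0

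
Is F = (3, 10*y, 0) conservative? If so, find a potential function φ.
Yes, F is conservative. φ = 3*x + 5*y**2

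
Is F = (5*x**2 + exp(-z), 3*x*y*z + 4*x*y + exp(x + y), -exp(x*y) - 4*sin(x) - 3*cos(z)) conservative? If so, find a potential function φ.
No, ∇×F = (x*(-3*y - exp(x*y)), y*exp(x*y) + 4*cos(x) - exp(-z), 3*y*z + 4*y + exp(x + y)) ≠ 0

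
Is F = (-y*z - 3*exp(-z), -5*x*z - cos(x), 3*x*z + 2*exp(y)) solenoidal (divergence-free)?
No, ∇·F = 3*x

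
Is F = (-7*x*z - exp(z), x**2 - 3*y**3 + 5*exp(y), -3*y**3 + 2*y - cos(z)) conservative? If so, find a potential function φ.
No, ∇×F = (2 - 9*y**2, -7*x - exp(z), 2*x) ≠ 0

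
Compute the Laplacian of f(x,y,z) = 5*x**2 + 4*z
10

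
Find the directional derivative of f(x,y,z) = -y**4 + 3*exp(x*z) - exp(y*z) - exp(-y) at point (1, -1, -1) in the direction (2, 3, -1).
sqrt(14)*(-9 + 12*E + 5*exp(2))*exp(-1)/14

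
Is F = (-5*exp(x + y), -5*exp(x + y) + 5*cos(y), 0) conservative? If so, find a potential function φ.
Yes, F is conservative. φ = -5*exp(x + y) + 5*sin(y)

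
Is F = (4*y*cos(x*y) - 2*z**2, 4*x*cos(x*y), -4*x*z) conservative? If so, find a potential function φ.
Yes, F is conservative. φ = -2*x*z**2 + 4*sin(x*y)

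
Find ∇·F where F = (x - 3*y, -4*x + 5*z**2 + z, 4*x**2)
1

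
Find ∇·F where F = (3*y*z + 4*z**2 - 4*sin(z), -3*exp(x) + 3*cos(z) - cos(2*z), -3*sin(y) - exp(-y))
0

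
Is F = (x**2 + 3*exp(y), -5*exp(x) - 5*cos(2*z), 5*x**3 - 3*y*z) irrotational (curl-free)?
No, ∇×F = (-3*z - 10*sin(2*z), -15*x**2, -5*exp(x) - 3*exp(y))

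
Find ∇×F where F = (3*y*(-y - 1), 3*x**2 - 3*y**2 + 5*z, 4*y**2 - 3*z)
(8*y - 5, 0, 6*x + 6*y + 3)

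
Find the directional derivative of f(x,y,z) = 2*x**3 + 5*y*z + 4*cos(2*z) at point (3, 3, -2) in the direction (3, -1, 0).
86*sqrt(10)/5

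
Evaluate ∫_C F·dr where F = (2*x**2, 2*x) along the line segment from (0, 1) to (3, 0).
15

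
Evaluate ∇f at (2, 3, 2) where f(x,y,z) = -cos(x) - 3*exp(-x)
(3*exp(-2) + sin(2), 0, 0)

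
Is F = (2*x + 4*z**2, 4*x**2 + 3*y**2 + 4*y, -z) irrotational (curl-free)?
No, ∇×F = (0, 8*z, 8*x)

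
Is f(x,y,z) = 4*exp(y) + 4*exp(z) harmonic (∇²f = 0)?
No, ∇²f = 4*exp(y) + 4*exp(z)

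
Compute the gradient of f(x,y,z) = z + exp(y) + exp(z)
(0, exp(y), exp(z) + 1)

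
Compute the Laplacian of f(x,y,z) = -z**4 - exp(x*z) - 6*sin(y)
-x**2*exp(x*z) - z**2*exp(x*z) - 12*z**2 + 6*sin(y)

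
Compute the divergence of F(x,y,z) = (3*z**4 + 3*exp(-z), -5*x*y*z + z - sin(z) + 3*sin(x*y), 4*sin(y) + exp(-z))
-5*x*z + 3*x*cos(x*y) - exp(-z)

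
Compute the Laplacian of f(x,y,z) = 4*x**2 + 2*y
8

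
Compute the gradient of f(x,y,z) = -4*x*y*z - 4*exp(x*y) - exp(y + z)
(4*y*(-z - exp(x*y)), -4*x*z - 4*x*exp(x*y) - exp(y + z), -4*x*y - exp(y + z))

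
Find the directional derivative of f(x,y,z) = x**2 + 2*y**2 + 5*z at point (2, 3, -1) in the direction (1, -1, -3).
-23*sqrt(11)/11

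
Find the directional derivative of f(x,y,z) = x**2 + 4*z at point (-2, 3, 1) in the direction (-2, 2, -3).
-4*sqrt(17)/17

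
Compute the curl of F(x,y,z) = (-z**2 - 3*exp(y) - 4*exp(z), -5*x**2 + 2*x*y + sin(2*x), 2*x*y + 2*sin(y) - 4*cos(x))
(2*x + 2*cos(y), -2*y - 2*z - 4*exp(z) - 4*sin(x), -10*x + 2*y + 3*exp(y) + 2*cos(2*x))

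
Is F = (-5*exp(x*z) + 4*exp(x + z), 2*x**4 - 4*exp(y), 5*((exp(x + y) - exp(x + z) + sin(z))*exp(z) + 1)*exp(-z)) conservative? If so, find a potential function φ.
No, ∇×F = (5*exp(x + y), -5*x*exp(x*z) - 5*exp(x + y) + 9*exp(x + z), 8*x**3) ≠ 0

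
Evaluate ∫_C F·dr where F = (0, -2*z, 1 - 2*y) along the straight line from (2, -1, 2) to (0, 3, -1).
-1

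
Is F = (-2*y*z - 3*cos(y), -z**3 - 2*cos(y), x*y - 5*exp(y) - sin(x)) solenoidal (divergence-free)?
No, ∇·F = 2*sin(y)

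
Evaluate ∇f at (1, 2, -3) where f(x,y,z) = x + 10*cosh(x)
(1 + 10*sinh(1), 0, 0)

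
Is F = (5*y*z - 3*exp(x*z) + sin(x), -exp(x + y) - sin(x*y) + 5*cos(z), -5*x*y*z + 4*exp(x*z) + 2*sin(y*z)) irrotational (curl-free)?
No, ∇×F = (-5*x*z + 2*z*cos(y*z) + 5*sin(z), -3*x*exp(x*z) + 5*y*z + 5*y - 4*z*exp(x*z), -y*cos(x*y) - 5*z - exp(x + y))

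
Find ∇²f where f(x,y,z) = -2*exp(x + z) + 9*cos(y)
-4*exp(x + z) - 9*cos(y)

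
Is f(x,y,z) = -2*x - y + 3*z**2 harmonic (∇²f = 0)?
No, ∇²f = 6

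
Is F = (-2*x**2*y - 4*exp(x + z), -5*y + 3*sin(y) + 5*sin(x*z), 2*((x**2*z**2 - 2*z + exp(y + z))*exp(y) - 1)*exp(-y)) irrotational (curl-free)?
No, ∇×F = (-5*x*cos(x*z) + 2*exp(y + z) + 2*exp(-y), -4*x*z**2 - 4*exp(x + z), 2*x**2 + 5*z*cos(x*z))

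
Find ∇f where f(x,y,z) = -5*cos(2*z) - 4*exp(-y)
(0, 4*exp(-y), 10*sin(2*z))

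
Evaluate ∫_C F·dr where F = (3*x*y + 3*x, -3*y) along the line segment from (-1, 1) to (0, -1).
-2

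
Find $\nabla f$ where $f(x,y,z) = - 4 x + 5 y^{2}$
(-4, 10*y, 0)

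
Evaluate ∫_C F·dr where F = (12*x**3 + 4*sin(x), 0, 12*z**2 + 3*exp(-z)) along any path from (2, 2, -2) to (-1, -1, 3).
-4*cos(1) + 4*cos(2) - 3*exp(-3) + 3*exp(2) + 95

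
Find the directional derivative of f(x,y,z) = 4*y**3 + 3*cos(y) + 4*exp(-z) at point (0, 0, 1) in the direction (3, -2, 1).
-2*sqrt(14)*exp(-1)/7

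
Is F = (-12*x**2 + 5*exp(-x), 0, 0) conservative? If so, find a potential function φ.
Yes, F is conservative. φ = -4*x**3 - 5*exp(-x)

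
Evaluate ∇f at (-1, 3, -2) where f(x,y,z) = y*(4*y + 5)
(0, 29, 0)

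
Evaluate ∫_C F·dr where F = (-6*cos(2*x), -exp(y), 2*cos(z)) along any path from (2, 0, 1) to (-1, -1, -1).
-4*sin(1) + 3*sin(4) - exp(-1) + 1 + 3*sin(2)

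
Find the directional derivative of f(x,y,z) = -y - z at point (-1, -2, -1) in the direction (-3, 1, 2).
-3*sqrt(14)/14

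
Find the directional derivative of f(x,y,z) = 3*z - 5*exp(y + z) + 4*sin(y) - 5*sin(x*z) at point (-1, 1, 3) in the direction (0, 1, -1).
sqrt(2)*(-3 + 4*cos(1) - 5*cos(3))/2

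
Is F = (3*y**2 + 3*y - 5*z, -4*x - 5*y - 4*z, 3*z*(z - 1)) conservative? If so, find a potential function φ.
No, ∇×F = (4, -5, -6*y - 7) ≠ 0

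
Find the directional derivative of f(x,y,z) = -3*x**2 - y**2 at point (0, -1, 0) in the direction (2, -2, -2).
-2*sqrt(3)/3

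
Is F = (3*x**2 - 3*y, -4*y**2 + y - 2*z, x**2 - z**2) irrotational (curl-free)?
No, ∇×F = (2, -2*x, 3)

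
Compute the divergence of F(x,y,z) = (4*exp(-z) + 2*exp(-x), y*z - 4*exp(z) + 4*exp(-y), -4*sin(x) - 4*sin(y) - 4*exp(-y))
z - 4*exp(-y) - 2*exp(-x)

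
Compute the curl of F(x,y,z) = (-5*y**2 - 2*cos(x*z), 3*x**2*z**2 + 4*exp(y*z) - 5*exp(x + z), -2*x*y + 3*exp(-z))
(-6*x**2*z - 2*x - 4*y*exp(y*z) + 5*exp(x + z), 2*x*sin(x*z) + 2*y, 6*x*z**2 + 10*y - 5*exp(x + z))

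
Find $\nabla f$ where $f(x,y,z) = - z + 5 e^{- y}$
(0, -5*exp(-y), -1)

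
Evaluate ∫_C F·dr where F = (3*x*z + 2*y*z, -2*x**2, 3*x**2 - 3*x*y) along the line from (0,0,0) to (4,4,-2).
-96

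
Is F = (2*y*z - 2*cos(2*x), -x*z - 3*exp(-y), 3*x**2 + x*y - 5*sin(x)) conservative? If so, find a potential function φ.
No, ∇×F = (2*x, -6*x + y + 5*cos(x), -3*z) ≠ 0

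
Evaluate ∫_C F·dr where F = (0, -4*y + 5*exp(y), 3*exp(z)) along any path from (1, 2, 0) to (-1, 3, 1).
-5*exp(2) - 13 + 3*E + 5*exp(3)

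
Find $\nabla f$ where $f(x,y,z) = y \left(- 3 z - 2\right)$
(0, -3*z - 2, -3*y)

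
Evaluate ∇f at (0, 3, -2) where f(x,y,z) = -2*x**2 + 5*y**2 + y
(0, 31, 0)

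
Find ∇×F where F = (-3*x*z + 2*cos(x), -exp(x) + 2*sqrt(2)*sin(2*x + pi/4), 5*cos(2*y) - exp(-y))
(-10*sin(2*y) + exp(-y), -3*x, -exp(x) + 4*sqrt(2)*cos(2*x + pi/4))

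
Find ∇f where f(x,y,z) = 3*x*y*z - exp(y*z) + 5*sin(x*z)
(z*(3*y + 5*cos(x*z)), z*(3*x - exp(y*z)), 3*x*y + 5*x*cos(x*z) - y*exp(y*z))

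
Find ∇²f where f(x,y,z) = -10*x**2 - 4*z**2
-28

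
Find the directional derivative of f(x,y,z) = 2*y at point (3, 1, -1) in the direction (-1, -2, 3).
-2*sqrt(14)/7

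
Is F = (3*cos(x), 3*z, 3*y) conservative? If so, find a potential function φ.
Yes, F is conservative. φ = 3*y*z + 3*sin(x)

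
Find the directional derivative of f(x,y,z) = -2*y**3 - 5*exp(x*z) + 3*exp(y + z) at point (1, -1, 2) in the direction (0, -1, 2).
sqrt(5)*(-10*exp(2) + 6 + 3*E)/5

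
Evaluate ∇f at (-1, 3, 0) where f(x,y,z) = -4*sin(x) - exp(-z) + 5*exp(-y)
(-4*cos(1), -5*exp(-3), 1)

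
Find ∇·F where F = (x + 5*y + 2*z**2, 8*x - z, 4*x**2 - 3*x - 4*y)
1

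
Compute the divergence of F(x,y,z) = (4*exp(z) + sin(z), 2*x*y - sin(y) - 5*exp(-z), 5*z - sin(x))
2*x - cos(y) + 5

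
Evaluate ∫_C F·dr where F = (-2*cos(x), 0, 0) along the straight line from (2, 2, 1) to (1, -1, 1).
-2*sin(1) + 2*sin(2)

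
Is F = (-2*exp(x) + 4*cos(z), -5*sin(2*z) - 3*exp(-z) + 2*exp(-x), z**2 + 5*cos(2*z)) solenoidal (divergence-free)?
No, ∇·F = 2*z - 2*exp(x) - 10*sin(2*z)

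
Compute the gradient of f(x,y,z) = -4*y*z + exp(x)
(exp(x), -4*z, -4*y)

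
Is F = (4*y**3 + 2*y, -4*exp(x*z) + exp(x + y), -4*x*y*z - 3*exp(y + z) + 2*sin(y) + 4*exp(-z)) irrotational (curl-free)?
No, ∇×F = (-4*x*z + 4*x*exp(x*z) - 3*exp(y + z) + 2*cos(y), 4*y*z, -12*y**2 - 4*z*exp(x*z) + exp(x + y) - 2)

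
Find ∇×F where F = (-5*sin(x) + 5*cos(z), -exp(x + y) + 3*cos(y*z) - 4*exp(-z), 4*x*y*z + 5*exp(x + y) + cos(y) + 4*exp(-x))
(4*x*z + 3*y*sin(y*z) + 5*exp(x + y) - sin(y) - 4*exp(-z), -4*y*z - 5*exp(x + y) - 5*sin(z) + 4*exp(-x), -exp(x + y))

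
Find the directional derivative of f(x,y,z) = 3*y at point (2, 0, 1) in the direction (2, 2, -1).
2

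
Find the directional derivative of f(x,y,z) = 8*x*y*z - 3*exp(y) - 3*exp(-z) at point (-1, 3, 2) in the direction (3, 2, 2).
2*sqrt(17)*(-3*exp(5) + 3 + 32*exp(2))*exp(-2)/17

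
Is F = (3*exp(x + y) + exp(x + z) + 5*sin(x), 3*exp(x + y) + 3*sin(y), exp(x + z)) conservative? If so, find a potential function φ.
Yes, F is conservative. φ = 3*exp(x + y) + exp(x + z) - 5*cos(x) - 3*cos(y)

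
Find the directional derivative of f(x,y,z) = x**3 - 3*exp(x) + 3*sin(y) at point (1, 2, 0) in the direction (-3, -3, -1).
9*sqrt(19)*(-1 - cos(2) + E)/19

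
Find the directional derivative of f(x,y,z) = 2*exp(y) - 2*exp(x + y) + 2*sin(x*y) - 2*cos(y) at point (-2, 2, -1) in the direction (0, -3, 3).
sqrt(2)*(-exp(2) + 2*cos(4) - sin(2) + 1)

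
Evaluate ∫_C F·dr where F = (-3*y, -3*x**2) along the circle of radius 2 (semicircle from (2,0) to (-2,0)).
6*pi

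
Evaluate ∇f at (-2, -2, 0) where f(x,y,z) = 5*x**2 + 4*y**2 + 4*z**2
(-20, -16, 0)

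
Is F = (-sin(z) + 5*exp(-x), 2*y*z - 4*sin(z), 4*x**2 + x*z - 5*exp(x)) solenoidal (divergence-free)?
No, ∇·F = x + 2*z - 5*exp(-x)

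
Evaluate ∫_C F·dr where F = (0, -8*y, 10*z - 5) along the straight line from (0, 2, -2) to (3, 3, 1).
-50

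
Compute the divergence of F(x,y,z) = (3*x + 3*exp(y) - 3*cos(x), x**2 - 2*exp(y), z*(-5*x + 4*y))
-5*x + 4*y - 2*exp(y) + 3*sin(x) + 3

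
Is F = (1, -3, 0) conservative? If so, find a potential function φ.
Yes, F is conservative. φ = x - 3*y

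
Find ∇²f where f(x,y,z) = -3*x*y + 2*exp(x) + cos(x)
2*exp(x) - cos(x)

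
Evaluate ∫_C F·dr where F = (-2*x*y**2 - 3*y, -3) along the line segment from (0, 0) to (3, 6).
-207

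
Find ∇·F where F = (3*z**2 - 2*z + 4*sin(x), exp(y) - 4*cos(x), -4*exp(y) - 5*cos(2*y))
exp(y) + 4*cos(x)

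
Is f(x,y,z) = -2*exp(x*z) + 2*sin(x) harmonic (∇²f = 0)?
No, ∇²f = -2*x**2*exp(x*z) - 2*z**2*exp(x*z) - 2*sin(x)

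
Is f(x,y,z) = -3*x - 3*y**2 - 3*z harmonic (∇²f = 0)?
No, ∇²f = -6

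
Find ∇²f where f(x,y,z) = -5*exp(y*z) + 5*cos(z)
-5*y**2*exp(y*z) - 5*z**2*exp(y*z) - 5*cos(z)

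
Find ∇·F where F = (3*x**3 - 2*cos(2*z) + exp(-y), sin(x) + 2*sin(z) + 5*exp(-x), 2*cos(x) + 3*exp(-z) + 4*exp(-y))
9*x**2 - 3*exp(-z)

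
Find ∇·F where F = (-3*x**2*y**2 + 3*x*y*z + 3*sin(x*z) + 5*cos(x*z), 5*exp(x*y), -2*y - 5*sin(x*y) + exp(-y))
-6*x*y**2 + 5*x*exp(x*y) + 3*y*z - 5*z*sin(x*z) + 3*z*cos(x*z)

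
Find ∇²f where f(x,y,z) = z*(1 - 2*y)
0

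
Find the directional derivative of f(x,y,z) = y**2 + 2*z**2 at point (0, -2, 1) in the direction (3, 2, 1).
-2*sqrt(14)/7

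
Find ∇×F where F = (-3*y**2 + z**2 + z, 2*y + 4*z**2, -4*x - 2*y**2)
(-4*y - 8*z, 2*z + 5, 6*y)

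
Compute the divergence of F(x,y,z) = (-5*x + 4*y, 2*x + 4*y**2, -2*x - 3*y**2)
8*y - 5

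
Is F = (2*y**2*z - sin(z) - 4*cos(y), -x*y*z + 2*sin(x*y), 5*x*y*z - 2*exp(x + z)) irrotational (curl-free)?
No, ∇×F = (x*(y + 5*z), 2*y**2 - 5*y*z + 2*exp(x + z) - cos(z), -5*y*z + 2*y*cos(x*y) - 4*sin(y))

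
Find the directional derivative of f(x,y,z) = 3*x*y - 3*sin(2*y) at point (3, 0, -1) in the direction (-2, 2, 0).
3*sqrt(2)/2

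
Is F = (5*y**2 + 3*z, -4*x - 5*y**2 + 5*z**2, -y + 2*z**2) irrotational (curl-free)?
No, ∇×F = (-10*z - 1, 3, -10*y - 4)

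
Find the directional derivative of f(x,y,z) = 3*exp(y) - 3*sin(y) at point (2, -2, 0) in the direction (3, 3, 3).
sqrt(3)*(1 - exp(2)*cos(2))*exp(-2)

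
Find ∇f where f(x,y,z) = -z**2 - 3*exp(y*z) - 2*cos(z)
(0, -3*z*exp(y*z), -3*y*exp(y*z) - 2*z + 2*sin(z))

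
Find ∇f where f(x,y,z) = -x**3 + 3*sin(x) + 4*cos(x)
(-3*x**2 - 4*sin(x) + 3*cos(x), 0, 0)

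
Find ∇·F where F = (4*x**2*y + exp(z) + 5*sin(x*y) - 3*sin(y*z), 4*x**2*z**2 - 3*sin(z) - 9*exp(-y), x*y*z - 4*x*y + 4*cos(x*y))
9*x*y + 5*y*cos(x*y) + 9*exp(-y)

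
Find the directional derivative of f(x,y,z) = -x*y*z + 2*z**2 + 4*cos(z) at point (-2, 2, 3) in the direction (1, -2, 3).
3*sqrt(14)*(5 - 2*sin(3))/7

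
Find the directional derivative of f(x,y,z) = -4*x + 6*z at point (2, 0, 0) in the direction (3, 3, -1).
-18*sqrt(19)/19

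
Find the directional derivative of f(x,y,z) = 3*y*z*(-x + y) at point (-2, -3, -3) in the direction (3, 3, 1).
36*sqrt(19)/19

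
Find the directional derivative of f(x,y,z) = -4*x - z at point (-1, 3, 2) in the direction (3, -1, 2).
-sqrt(14)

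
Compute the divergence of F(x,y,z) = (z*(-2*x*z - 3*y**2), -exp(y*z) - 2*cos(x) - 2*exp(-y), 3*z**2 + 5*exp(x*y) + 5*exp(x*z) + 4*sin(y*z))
5*x*exp(x*z) + 4*y*cos(y*z) - 2*z**2 - z*exp(y*z) + 6*z + 2*exp(-y)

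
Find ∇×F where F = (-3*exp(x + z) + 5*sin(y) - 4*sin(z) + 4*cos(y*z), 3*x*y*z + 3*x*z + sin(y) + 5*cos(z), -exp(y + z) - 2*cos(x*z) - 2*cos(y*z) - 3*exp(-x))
(-3*x*y - 3*x + 2*z*sin(y*z) - exp(y + z) + 5*sin(z), -4*y*sin(y*z) - 2*z*sin(x*z) - 3*exp(x + z) - 4*cos(z) - 3*exp(-x), 3*y*z + 4*z*sin(y*z) + 3*z - 5*cos(y))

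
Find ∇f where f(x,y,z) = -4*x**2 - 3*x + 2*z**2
(-8*x - 3, 0, 4*z)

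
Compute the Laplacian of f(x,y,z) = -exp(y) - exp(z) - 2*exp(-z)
-exp(y) - exp(z) - 2*exp(-z)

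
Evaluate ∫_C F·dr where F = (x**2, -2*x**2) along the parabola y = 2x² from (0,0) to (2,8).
-88/3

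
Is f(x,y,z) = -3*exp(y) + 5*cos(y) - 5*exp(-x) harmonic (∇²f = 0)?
No, ∇²f = -3*exp(y) - 5*cos(y) - 5*exp(-x)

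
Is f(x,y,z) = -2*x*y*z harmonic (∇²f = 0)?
Yes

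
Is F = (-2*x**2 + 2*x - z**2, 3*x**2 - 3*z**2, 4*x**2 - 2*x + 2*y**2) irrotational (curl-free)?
No, ∇×F = (4*y + 6*z, -8*x - 2*z + 2, 6*x)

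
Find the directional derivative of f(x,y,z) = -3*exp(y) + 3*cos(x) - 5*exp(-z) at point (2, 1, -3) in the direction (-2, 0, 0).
3*sin(2)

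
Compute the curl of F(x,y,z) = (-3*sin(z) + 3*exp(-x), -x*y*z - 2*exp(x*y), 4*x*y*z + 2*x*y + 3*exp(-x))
(x*(y + 4*z + 2), -4*y*z - 2*y - 3*cos(z) + 3*exp(-x), y*(-z - 2*exp(x*y)))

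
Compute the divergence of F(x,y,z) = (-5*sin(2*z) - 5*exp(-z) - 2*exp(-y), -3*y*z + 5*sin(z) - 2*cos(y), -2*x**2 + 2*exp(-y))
-3*z + 2*sin(y)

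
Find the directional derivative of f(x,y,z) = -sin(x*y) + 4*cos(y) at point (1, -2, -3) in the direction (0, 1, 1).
sqrt(2)*(-cos(2) + 4*sin(2))/2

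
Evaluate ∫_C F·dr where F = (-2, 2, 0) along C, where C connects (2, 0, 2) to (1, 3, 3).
8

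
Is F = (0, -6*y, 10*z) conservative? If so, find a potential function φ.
Yes, F is conservative. φ = -3*y**2 + 5*z**2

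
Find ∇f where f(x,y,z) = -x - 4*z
(-1, 0, -4)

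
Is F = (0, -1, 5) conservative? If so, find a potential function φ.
Yes, F is conservative. φ = -y + 5*z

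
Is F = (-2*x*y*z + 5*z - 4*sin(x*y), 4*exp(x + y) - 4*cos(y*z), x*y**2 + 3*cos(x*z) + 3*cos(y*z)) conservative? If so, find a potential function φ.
No, ∇×F = (2*x*y - 4*y*sin(y*z) - 3*z*sin(y*z), -2*x*y - y**2 + 3*z*sin(x*z) + 5, 2*x*z + 4*x*cos(x*y) + 4*exp(x + y)) ≠ 0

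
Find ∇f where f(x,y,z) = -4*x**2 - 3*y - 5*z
(-8*x, -3, -5)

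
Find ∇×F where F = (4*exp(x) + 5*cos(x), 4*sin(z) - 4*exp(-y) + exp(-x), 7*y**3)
(21*y**2 - 4*cos(z), 0, -exp(-x))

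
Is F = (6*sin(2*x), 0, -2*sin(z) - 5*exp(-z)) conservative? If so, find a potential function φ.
Yes, F is conservative. φ = -3*cos(2*x) + 2*cos(z) + 5*exp(-z)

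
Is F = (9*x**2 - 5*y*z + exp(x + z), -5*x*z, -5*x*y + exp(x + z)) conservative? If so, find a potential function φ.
Yes, F is conservative. φ = 3*x**3 - 5*x*y*z + exp(x + z)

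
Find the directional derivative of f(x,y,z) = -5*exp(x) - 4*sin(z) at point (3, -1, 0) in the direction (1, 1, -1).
sqrt(3)*(4 - 5*exp(3))/3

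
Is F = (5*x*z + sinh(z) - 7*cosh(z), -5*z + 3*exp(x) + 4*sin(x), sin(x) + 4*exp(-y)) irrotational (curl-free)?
No, ∇×F = (5 - 4*exp(-y), 5*x - cos(x) - 7*sinh(z) + cosh(z), 3*exp(x) + 4*cos(x))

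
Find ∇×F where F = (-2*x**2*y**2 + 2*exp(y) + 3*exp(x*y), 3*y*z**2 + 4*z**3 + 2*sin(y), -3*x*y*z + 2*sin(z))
(3*z*(-x - 2*y - 4*z), 3*y*z, 4*x**2*y - 3*x*exp(x*y) - 2*exp(y))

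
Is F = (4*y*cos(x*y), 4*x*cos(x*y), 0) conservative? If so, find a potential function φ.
Yes, F is conservative. φ = 4*sin(x*y)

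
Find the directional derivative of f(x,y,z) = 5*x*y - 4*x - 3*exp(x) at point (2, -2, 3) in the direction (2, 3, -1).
sqrt(14)*(1 - 3*exp(2))/7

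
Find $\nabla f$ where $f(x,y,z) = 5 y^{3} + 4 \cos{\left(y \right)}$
(0, 15*y**2 - 4*sin(y), 0)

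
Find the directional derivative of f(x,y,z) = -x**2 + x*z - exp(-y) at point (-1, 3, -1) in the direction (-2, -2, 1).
-1 - 2*exp(-3)/3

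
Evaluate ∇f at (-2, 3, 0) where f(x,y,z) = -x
(-1, 0, 0)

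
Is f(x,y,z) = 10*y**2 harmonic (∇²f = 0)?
No, ∇²f = 20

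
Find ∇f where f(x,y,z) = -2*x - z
(-2, 0, -1)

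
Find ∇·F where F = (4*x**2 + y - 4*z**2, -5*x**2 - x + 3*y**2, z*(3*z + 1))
8*x + 6*y + 6*z + 1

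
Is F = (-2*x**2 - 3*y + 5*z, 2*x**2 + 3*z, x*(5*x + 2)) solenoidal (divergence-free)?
No, ∇·F = -4*x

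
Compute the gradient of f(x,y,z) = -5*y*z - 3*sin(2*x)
(-6*cos(2*x), -5*z, -5*y)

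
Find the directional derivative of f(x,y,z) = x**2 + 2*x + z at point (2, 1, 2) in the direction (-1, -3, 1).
-5*sqrt(11)/11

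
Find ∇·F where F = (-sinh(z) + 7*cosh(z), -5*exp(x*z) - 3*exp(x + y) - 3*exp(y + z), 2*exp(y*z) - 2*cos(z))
2*y*exp(y*z) - 3*exp(x + y) - 3*exp(y + z) + 2*sin(z)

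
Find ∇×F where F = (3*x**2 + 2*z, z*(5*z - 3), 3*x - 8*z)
(3 - 10*z, -1, 0)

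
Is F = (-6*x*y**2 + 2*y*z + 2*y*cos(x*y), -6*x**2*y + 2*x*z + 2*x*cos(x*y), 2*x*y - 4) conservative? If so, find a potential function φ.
Yes, F is conservative. φ = -3*x**2*y**2 + 2*x*y*z - 4*z + 2*sin(x*y)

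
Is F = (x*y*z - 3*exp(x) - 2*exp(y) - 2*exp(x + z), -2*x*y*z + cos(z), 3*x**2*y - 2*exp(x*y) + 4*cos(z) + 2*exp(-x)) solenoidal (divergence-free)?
No, ∇·F = -2*x*z + y*z - 3*exp(x) - 2*exp(x + z) - 4*sin(z)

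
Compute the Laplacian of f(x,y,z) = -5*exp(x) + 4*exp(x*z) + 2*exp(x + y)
4*x**2*exp(x*z) + 4*z**2*exp(x*z) - 5*exp(x) + 4*exp(x + y)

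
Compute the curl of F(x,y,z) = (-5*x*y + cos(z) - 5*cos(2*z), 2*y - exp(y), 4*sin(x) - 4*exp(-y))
(4*exp(-y), -sin(z) + 10*sin(2*z) - 4*cos(x), 5*x)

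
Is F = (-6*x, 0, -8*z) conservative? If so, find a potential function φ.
Yes, F is conservative. φ = -3*x**2 - 4*z**2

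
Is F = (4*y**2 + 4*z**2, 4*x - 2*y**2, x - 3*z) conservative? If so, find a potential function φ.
No, ∇×F = (0, 8*z - 1, 4 - 8*y) ≠ 0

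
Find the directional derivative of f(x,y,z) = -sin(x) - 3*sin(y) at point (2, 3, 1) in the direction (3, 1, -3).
-3*sqrt(19)*(cos(3) + cos(2))/19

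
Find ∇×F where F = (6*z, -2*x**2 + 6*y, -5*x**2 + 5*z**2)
(0, 10*x + 6, -4*x)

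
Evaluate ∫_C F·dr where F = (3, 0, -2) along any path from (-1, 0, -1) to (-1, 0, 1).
-4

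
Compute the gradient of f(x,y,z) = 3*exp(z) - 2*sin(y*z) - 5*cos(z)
(0, -2*z*cos(y*z), -2*y*cos(y*z) + 3*exp(z) + 5*sin(z))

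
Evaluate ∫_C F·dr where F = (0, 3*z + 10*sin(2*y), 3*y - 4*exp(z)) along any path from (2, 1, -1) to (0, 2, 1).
-8*sinh(1) + 5*cos(2) - 5*cos(4) + 9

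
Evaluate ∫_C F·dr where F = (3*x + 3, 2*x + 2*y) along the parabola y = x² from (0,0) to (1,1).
41/6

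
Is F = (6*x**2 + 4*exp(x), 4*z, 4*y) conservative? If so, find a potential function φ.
Yes, F is conservative. φ = 2*x**3 + 4*y*z + 4*exp(x)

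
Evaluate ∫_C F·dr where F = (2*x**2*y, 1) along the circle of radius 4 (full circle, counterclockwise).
-128*pi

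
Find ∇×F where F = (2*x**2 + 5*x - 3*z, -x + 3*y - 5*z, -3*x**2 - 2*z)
(5, 6*x - 3, -1)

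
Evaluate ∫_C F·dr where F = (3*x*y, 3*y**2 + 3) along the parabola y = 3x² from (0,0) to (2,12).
1800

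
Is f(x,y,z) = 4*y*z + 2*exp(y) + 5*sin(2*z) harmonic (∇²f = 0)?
No, ∇²f = 2*exp(y) - 20*sin(2*z)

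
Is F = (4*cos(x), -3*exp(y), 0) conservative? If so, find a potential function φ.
Yes, F is conservative. φ = -3*exp(y) + 4*sin(x)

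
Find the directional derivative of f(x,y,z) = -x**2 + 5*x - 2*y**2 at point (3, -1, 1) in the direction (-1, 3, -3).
13*sqrt(19)/19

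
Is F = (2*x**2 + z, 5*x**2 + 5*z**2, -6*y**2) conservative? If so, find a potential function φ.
No, ∇×F = (-12*y - 10*z, 1, 10*x) ≠ 0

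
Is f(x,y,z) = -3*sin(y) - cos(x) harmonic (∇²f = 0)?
No, ∇²f = 3*sin(y) + cos(x)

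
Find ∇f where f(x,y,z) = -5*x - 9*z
(-5, 0, -9)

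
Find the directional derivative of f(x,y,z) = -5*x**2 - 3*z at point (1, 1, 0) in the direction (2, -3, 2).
-26*sqrt(17)/17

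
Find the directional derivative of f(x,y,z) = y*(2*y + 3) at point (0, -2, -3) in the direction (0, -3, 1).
3*sqrt(10)/2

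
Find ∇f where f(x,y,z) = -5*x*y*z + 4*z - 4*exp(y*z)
(-5*y*z, z*(-5*x - 4*exp(y*z)), -5*x*y - 4*y*exp(y*z) + 4)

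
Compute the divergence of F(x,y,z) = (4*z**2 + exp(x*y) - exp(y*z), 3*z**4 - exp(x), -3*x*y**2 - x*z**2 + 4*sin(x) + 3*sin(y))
-2*x*z + y*exp(x*y)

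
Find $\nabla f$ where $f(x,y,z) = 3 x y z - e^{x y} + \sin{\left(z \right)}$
(y*(3*z - exp(x*y)), x*(3*z - exp(x*y)), 3*x*y + cos(z))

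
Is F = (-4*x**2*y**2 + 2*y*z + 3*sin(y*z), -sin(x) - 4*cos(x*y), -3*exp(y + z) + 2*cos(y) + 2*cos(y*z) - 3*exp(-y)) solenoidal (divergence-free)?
No, ∇·F = -8*x*y**2 + 4*x*sin(x*y) - 2*y*sin(y*z) - 3*exp(y + z)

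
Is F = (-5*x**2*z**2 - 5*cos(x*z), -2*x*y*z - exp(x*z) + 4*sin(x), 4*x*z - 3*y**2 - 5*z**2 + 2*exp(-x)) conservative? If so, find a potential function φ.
No, ∇×F = (2*x*y + x*exp(x*z) - 6*y, -10*x**2*z + 5*x*sin(x*z) - 4*z + 2*exp(-x), -2*y*z - z*exp(x*z) + 4*cos(x)) ≠ 0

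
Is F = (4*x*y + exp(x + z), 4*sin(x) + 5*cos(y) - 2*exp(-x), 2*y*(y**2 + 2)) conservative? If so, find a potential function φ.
No, ∇×F = (6*y**2 + 4, exp(x + z), -4*x + 4*cos(x) + 2*exp(-x)) ≠ 0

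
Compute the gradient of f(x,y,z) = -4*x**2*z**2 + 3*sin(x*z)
(z*(-8*x*z + 3*cos(x*z)), 0, x*(-8*x*z + 3*cos(x*z)))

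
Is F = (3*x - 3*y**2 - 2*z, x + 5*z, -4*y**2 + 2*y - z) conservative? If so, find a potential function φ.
No, ∇×F = (-8*y - 3, -2, 6*y + 1) ≠ 0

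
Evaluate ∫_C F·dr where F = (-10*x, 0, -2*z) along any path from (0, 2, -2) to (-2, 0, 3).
-25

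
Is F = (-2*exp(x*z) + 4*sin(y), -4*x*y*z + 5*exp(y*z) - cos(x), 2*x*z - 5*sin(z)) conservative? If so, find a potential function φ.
No, ∇×F = (y*(4*x - 5*exp(y*z)), -2*x*exp(x*z) - 2*z, -4*y*z + sin(x) - 4*cos(y)) ≠ 0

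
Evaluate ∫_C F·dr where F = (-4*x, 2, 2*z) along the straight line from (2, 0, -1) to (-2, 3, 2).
9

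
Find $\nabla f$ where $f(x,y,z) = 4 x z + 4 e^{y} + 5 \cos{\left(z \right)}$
(4*z, 4*exp(y), 4*x - 5*sin(z))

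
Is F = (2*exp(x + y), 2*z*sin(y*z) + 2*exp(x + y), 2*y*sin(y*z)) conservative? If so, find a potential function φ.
Yes, F is conservative. φ = 2*exp(x + y) - 2*cos(y*z)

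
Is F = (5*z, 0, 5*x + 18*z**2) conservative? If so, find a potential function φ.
Yes, F is conservative. φ = z*(5*x + 6*z**2)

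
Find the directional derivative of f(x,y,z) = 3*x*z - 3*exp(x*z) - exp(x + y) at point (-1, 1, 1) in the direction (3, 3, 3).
-2*sqrt(3)/3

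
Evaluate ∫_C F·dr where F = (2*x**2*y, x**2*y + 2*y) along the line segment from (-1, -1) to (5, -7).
-192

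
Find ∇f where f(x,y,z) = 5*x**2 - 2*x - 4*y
(10*x - 2, -4, 0)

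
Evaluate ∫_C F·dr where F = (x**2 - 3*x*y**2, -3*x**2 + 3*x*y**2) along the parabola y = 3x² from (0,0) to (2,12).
54704/21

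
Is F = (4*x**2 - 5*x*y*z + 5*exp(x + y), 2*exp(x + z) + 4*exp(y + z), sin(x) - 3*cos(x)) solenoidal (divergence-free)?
No, ∇·F = 8*x - 5*y*z + 5*exp(x + y) + 4*exp(y + z)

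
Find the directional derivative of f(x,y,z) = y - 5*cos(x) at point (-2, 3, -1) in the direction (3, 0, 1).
-3*sqrt(10)*sin(2)/2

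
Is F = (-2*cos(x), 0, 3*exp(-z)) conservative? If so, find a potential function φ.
Yes, F is conservative. φ = -2*sin(x) - 3*exp(-z)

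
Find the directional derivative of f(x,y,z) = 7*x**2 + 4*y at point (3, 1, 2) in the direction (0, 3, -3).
2*sqrt(2)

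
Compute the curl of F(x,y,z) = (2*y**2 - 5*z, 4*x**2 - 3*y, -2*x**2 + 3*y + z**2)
(3, 4*x - 5, 8*x - 4*y)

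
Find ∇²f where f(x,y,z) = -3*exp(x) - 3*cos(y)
-3*exp(x) + 3*cos(y)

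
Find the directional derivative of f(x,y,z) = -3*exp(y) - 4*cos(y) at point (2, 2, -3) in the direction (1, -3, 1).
3*sqrt(11)*(-4*sin(2) + 3*exp(2))/11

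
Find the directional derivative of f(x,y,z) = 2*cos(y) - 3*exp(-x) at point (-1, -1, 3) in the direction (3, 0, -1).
9*sqrt(10)*E/10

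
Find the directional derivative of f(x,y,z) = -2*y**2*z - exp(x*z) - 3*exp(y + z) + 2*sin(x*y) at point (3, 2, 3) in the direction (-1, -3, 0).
sqrt(10)*(-22*cos(6) + 72 + 9*exp(5) + 3*exp(9))/10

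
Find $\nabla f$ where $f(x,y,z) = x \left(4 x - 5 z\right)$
(8*x - 5*z, 0, -5*x)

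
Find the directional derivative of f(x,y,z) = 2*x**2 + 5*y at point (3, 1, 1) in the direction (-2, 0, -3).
-24*sqrt(13)/13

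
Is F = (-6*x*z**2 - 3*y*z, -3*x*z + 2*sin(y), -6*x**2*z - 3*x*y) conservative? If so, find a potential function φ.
Yes, F is conservative. φ = -3*x**2*z**2 - 3*x*y*z - 2*cos(y)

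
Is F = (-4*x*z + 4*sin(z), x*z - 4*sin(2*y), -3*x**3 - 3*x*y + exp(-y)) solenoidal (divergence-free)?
No, ∇·F = -4*z - 8*cos(2*y)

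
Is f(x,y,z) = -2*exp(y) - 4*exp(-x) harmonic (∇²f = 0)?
No, ∇²f = -2*exp(y) - 4*exp(-x)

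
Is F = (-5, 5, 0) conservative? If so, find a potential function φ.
Yes, F is conservative. φ = -5*x + 5*y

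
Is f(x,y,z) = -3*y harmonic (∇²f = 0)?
Yes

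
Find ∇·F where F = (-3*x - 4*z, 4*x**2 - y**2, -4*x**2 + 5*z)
2 - 2*y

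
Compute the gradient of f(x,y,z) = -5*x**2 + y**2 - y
(-10*x, 2*y - 1, 0)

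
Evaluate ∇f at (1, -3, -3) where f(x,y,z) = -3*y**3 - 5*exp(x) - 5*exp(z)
(-5*E, -81, -5*exp(-3))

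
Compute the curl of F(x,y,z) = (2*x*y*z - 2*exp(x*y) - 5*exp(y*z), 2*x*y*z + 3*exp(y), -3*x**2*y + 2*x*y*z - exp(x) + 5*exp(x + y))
(-3*x**2 - 2*x*y + 2*x*z + 5*exp(x + y), 8*x*y - 2*y*z - 5*y*exp(y*z) + exp(x) - 5*exp(x + y), -2*x*z + 2*x*exp(x*y) + 2*y*z + 5*z*exp(y*z))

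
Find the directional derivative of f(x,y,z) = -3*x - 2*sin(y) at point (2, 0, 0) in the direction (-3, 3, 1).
3*sqrt(19)/19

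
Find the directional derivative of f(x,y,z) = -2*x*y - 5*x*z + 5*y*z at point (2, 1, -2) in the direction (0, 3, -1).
-37*sqrt(10)/10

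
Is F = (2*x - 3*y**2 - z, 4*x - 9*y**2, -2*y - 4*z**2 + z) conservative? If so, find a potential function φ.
No, ∇×F = (-2, -1, 6*y + 4) ≠ 0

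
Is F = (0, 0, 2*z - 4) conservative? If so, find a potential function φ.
Yes, F is conservative. φ = z*(z - 4)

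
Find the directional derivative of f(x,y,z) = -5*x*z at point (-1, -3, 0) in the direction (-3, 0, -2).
-10*sqrt(13)/13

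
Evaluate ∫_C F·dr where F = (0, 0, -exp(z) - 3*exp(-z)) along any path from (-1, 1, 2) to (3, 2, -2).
8*sinh(2)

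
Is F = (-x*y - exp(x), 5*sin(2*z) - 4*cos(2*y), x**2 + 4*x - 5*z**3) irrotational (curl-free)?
No, ∇×F = (-10*cos(2*z), -2*x - 4, x)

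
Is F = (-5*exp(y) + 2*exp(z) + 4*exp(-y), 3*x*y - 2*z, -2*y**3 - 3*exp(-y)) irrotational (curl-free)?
No, ∇×F = (-6*y**2 + 2 + 3*exp(-y), 2*exp(z), 3*y + sinh(y) + 9*cosh(y))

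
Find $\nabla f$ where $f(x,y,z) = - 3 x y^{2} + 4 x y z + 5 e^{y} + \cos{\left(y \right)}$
(y*(-3*y + 4*z), -6*x*y + 4*x*z + 5*exp(y) - sin(y), 4*x*y)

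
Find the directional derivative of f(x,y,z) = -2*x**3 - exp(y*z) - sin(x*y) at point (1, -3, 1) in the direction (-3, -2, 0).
sqrt(13)*(2 - 7*exp(3)*cos(3) + 18*exp(3))*exp(-3)/13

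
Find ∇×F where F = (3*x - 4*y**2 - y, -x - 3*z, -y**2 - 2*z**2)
(3 - 2*y, 0, 8*y)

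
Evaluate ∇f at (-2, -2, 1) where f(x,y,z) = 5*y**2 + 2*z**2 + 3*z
(0, -20, 7)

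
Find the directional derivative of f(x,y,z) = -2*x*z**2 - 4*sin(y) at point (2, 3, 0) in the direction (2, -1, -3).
2*sqrt(14)*cos(3)/7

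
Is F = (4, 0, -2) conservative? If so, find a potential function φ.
Yes, F is conservative. φ = 4*x - 2*z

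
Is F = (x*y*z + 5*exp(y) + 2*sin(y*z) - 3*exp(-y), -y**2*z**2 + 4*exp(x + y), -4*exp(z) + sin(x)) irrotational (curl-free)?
No, ∇×F = (2*y**2*z, x*y + 2*y*cos(y*z) - cos(x), -x*z - 2*z*cos(y*z) - 5*exp(y) + 4*exp(x + y) - 3*exp(-y))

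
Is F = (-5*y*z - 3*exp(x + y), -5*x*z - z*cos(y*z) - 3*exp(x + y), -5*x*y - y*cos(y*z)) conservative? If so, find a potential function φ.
Yes, F is conservative. φ = -5*x*y*z - 3*exp(x + y) - sin(y*z)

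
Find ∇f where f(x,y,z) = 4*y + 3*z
(0, 4, 3)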